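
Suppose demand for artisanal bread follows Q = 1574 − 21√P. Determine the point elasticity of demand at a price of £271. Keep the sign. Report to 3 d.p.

-0.141

At P = 271, Q = 1228.296.
dQ/dP = −21/(2√P) = -0.638.
ε = (dQ/dP)(P/Q) = (-0.638)(271/1228.296).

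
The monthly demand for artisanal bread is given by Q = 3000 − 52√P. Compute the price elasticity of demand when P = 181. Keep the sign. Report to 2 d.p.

At P = 181, Q = 2300.412.
dQ/dP = −52/(2√P) = -1.933.
ε = (dQ/dP)(P/Q) = (-1.933)(181/2300.412).
|ε| < 1, so demand is inelastic at this price.

-0.15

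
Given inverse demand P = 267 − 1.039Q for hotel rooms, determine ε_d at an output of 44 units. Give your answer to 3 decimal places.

At Q = 44, P = 267 − 1.039(44) = 221.28.
dP/dQ = −1.039, so dQ/dP = 1/(−1.039) = -0.962.
ε = (dQ/dP)(P/Q) = (-0.962)(221.28/44).

-4.840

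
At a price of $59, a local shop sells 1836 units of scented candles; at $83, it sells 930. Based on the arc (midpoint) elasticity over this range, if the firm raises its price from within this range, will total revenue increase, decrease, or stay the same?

Arc ε = (-906/24)(71.00/1383.0) ≈ -1.938.
|ε| = 1.94 > 1, so demand is elastic. A price rise therefore reduces total revenue.

decrease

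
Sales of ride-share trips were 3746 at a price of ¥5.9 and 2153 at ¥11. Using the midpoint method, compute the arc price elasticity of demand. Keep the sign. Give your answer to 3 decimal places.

-0.895

ΔQ = 2153 − 3746 = -1593; ΔP = 11 − 5.9 = 5.1.
Midpoints: P̄ = 8.45, Q̄ = 2949.5.
ε = (ΔQ/ΔP)(P̄/Q̄) = (-1593/5.1)(8.45/2949.5).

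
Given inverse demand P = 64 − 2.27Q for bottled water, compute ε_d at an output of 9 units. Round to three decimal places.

At Q = 9, P = 64 − 2.27(9) = 43.57.
dP/dQ = −2.27, so dQ/dP = 1/(−2.27) = -0.441.
ε = (dQ/dP)(P/Q) = (-0.441)(43.57/9).

-2.133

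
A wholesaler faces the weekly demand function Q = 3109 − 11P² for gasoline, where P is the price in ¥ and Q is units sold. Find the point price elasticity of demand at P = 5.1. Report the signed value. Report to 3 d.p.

At P = 5.1, Q = 2822.890.
dQ/dP = −22P = -112.200.
ε = (dQ/dP)(P/Q) = (-112.200)(5.1/2822.890).

-0.203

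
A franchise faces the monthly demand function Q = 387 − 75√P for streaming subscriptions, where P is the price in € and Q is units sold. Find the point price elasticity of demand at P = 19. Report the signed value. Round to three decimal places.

-2.721

At P = 19, Q = 60.083.
dQ/dP = −75/(2√P) = -8.603.
ε = (dQ/dP)(P/Q) = (-8.603)(19/60.083).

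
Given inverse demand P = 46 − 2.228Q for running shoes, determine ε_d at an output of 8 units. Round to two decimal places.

At Q = 8, P = 46 − 2.228(8) = 28.18.
dP/dQ = −2.228, so dQ/dP = 1/(−2.228) = -0.449.
ε = (dQ/dP)(P/Q) = (-0.449)(28.18/8).

-1.58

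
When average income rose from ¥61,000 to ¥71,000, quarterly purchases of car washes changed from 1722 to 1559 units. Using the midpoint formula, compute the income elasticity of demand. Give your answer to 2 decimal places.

-0.66

ΔQ = -163, ΔI = 10000. Midpoints: Ī = 66,000, Q̄ = 1640.5.
ε_I = (ΔQ/ΔI)(Ī/Q̄) = (-163/10000)(66000/1640.5).
ε_I < 0, so the good is inferior.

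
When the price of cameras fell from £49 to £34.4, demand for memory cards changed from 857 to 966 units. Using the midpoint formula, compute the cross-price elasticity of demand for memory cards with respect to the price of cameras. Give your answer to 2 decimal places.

-0.34

ΔQ_x = 966 − 857 = 109; ΔP_y = 34.4 − 49 = -14.6.
Midpoints: P̄_y = 41.70, Q̄_x = 911.5.
ε_xy = (ΔQ_x/ΔP_y)(P̄_y/Q̄_x) = (109/-14.6)(41.70/911.5).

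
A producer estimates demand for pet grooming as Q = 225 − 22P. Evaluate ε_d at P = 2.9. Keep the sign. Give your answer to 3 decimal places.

At P = 2.9, Q = 161.200.
dQ/dP = −22.
ε = (dQ/dP)(P/Q) = (-22)(2.9/161.200).

-0.396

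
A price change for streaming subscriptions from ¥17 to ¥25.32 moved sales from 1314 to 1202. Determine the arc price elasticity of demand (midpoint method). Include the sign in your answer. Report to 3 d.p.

ΔQ = 1202 − 1314 = -112; ΔP = 25.32 − 17 = 8.32.
Midpoints: P̄ = 21.16, Q̄ = 1258.0.
ε = (ΔQ/ΔP)(P̄/Q̄) = (-112/8.32)(21.16/1258.0).

-0.226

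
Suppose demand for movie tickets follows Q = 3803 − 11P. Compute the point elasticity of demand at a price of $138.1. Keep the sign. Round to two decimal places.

At P = 138.1, Q = 2283.900.
dQ/dP = −11.
ε = (dQ/dP)(P/Q) = (-11)(138.1/2283.900).

-0.67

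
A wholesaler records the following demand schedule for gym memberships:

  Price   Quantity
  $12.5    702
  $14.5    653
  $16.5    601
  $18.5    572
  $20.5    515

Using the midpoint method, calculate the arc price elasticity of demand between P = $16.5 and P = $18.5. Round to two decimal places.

-0.43

At P = 16.5, Q = 601; at P = 18.5, Q = 572.
ΔQ = -29, ΔP = 2.0. Midpoints: P̄ = 17.50, Q̄ = 586.5.
ε = (ΔQ/ΔP)(P̄/Q̄) = (-29/2.0)(17.50/586.5).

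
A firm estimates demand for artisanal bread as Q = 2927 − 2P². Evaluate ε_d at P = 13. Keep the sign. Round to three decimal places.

-0.261

At P = 13, Q = 2589.
dQ/dP = −4P = -52.
ε = (dQ/dP)(P/Q) = (-52)(13/2589).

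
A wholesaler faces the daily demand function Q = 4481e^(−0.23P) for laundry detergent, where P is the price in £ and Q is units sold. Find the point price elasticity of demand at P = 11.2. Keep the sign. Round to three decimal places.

At P = 11.2, Q = 340.904.
dQ/dP = −0.23·4481e^(−0.23P) = −0.23Q = -78.408.
ε = (dQ/dP)(P/Q) = (-78.408)(11.2/340.904).
|ε| > 1, so demand is elastic at this price.

-2.576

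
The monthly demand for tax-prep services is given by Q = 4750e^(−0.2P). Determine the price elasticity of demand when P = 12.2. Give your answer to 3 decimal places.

At P = 12.2, Q = 414.014.
dQ/dP = −0.2·4750e^(−0.2P) = −0.2Q = -82.803.
ε = (dQ/dP)(P/Q) = (-82.803)(12.2/414.014).
|ε| > 1, so demand is elastic at this price.

-2.440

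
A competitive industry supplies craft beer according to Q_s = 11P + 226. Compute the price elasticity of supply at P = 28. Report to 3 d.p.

0.577

At P = 28, Q_s = 534.
dQ_s/dP = 11.
ε_s = (dQ_s/dP)(P/Q_s) = (11)(28/534).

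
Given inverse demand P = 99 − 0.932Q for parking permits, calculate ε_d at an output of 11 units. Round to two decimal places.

At Q = 11, P = 99 − 0.932(11) = 88.75.
dP/dQ = −0.932, so dQ/dP = 1/(−0.932) = -1.073.
ε = (dQ/dP)(P/Q) = (-1.073)(88.75/11).

-8.66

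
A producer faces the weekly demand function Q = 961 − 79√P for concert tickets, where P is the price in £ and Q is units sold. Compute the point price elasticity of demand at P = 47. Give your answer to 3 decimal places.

At P = 47, Q = 419.403.
dQ/dP = −79/(2√P) = -5.762.
ε = (dQ/dP)(P/Q) = (-5.762)(47/419.403).

-0.646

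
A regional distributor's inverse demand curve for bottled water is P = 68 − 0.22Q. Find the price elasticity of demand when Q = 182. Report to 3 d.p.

At Q = 182, P = 68 − 0.22(182) = 27.96.
dP/dQ = −0.22, so dQ/dP = 1/(−0.22) = -4.545.
ε = (dQ/dP)(P/Q) = (-4.545)(27.96/182).

-0.698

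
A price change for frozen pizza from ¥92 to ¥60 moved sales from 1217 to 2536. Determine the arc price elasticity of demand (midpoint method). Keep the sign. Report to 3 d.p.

ΔQ = 2536 − 1217 = 1319; ΔP = 60 − 92 = -32.
Midpoints: P̄ = 76.00, Q̄ = 1876.5.
ε = (ΔQ/ΔP)(P̄/Q̄) = (1319/-32)(76.00/1876.5).

-1.669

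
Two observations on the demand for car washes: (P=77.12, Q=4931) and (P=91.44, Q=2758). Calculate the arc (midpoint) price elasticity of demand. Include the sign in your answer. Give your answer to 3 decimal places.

ΔQ = 2758 − 4931 = -2173; ΔP = 91.44 − 77.12 = 14.32.
Midpoints: P̄ = 84.28, Q̄ = 3844.5.
ε = (ΔQ/ΔP)(P̄/Q̄) = (-2173/14.32)(84.28/3844.5).

-3.327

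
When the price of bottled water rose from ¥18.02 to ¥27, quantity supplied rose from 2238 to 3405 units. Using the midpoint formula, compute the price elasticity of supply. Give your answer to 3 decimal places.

ΔQ = 3405 − 2238 = 1167; ΔP = 27 − 18.02 = 8.98.
Midpoints: P̄ = 22.51, Q̄ = 2821.5.
ε_s = (ΔQ/ΔP)(P̄/Q̄) = (1167/8.98)(22.51/2821.5).

1.037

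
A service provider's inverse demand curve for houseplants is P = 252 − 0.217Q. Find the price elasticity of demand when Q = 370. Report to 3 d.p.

-2.139

At Q = 370, P = 252 − 0.217(370) = 171.71.
dP/dQ = −0.217, so dQ/dP = 1/(−0.217) = -4.608.
ε = (dQ/dP)(P/Q) = (-4.608)(171.71/370).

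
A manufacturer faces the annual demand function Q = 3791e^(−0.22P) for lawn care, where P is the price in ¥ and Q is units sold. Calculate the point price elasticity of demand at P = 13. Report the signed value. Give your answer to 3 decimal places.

-2.860

At P = 13, Q = 217.106.
dQ/dP = −0.22·3791e^(−0.22P) = −0.22Q = -47.763.
ε = (dQ/dP)(P/Q) = (-47.763)(13/217.106).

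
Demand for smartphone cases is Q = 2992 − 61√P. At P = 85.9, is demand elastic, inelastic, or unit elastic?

Q = 2426.638, dQ/dP = -3.291.
ε = (dQ/dP)(P/Q) ≈ -0.116.
|ε| = 0.12 < 1.

inelastic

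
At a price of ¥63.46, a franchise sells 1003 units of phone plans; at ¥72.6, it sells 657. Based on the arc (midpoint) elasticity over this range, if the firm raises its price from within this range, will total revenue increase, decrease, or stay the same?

decrease

Arc ε = (-346/9.14)(68.03/830.0) ≈ -3.103.
|ε| = 3.10 > 1, so demand is elastic. A price rise therefore reduces total revenue.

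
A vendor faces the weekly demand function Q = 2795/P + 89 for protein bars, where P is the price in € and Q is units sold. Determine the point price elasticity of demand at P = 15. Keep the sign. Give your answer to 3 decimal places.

-0.677

At P = 15, Q = 275.333.
dQ/dP = −2795/P² = -12.422.
ε = (dQ/dP)(P/Q) = (-12.422)(15/275.333).
|ε| < 1, so demand is inelastic at this price.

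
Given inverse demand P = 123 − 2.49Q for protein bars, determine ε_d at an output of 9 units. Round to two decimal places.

At Q = 9, P = 123 − 2.49(9) = 100.59.
dP/dQ = −2.49, so dQ/dP = 1/(−2.49) = -0.402.
ε = (dQ/dP)(P/Q) = (-0.402)(100.59/9).

-4.49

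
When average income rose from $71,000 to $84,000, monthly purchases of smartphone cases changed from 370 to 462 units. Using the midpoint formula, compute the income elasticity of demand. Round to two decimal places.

1.32

ΔQ = 92, ΔI = 13000. Midpoints: Ī = 77,500, Q̄ = 416.0.
ε_I = (ΔQ/ΔI)(Ī/Q̄) = (92/13000)(77500/416.0).
ε_I > 0, so the good is normal.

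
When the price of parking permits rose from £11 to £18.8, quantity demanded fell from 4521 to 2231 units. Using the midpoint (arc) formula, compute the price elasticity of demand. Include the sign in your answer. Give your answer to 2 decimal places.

ΔQ = 2231 − 4521 = -2290; ΔP = 18.8 − 11 = 7.8.
Midpoints: P̄ = 14.90, Q̄ = 3376.0.
ε = (ΔQ/ΔP)(P̄/Q̄) = (-2290/7.8)(14.90/3376.0).

-1.30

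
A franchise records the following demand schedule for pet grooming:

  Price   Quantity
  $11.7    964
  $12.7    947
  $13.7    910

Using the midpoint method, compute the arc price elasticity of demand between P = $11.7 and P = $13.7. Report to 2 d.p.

-0.37

At P = 11.7, Q = 964; at P = 13.7, Q = 910.
ΔQ = -54, ΔP = 2.0. Midpoints: P̄ = 12.70, Q̄ = 937.0.
ε = (ΔQ/ΔP)(P̄/Q̄) = (-54/2.0)(12.70/937.0).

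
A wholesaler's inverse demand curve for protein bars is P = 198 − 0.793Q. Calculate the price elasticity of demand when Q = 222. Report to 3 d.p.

-0.125

At Q = 222, P = 198 − 0.793(222) = 21.95.
dP/dQ = −0.793, so dQ/dP = 1/(−0.793) = -1.261.
ε = (dQ/dP)(P/Q) = (-1.261)(21.95/222).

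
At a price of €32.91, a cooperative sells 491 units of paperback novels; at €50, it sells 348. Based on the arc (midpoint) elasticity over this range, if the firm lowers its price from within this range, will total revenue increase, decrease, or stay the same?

decrease

Arc ε = (-143/17.09)(41.45/419.5) ≈ -0.827.
|ε| = 0.83 < 1, so demand is inelastic. A price cut therefore reduces total revenue.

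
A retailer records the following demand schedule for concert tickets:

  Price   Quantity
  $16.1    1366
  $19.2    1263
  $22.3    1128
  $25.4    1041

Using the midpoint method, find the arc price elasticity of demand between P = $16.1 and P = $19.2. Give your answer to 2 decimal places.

At P = 16.1, Q = 1366; at P = 19.2, Q = 1263.
ΔQ = -103, ΔP = 3.1. Midpoints: P̄ = 17.65, Q̄ = 1314.5.
ε = (ΔQ/ΔP)(P̄/Q̄) = (-103/3.1)(17.65/1314.5).

-0.45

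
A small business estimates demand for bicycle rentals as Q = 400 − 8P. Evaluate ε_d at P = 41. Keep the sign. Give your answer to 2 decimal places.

-4.56

At P = 41, Q = 72.
dQ/dP = −8.
ε = (dQ/dP)(P/Q) = (-8)(41/72).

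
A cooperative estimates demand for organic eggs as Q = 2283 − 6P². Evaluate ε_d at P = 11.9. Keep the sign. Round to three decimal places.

At P = 11.9, Q = 1433.340.
dQ/dP = −12P = -142.800.
ε = (dQ/dP)(P/Q) = (-142.800)(11.9/1433.340).
|ε| > 1, so demand is elastic at this price.

-1.186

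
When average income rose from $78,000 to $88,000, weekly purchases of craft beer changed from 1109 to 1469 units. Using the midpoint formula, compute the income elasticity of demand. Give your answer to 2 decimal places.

ΔQ = 360, ΔI = 10000. Midpoints: Ī = 83,000, Q̄ = 1289.0.
ε_I = (ΔQ/ΔI)(Ī/Q̄) = (360/10000)(83000/1289.0).
ε_I > 0, so the good is normal.

2.32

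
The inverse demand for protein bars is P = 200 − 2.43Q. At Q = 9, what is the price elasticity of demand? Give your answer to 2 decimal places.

-8.14

At Q = 9, P = 200 − 2.43(9) = 178.13.
dP/dQ = −2.43, so dQ/dP = 1/(−2.43) = -0.412.
ε = (dQ/dP)(P/Q) = (-0.412)(178.13/9).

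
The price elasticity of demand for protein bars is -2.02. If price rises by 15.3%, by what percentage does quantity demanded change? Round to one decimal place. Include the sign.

-30.9%

%ΔQ ≈ ε × %ΔP = (-2.02)(15.3%) = -30.91%.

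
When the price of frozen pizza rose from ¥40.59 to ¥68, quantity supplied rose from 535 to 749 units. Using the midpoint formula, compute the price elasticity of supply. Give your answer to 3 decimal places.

0.660

ΔQ = 749 − 535 = 214; ΔP = 68 − 40.59 = 27.41.
Midpoints: P̄ = 54.30, Q̄ = 642.0.
ε_s = (ΔQ/ΔP)(P̄/Q̄) = (214/27.41)(54.30/642.0).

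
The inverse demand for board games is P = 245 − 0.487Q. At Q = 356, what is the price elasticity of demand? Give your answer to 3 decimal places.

-0.413

At Q = 356, P = 245 − 0.487(356) = 71.63.
dP/dQ = −0.487, so dQ/dP = 1/(−0.487) = -2.053.
ε = (dQ/dP)(P/Q) = (-2.053)(71.63/356).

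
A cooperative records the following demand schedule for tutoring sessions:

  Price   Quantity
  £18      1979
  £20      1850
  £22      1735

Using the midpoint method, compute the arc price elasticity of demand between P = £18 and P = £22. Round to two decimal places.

At P = 18, Q = 1979; at P = 22, Q = 1735.
ΔQ = -244, ΔP = 4. Midpoints: P̄ = 20.00, Q̄ = 1857.0.
ε = (ΔQ/ΔP)(P̄/Q̄) = (-244/4)(20.00/1857.0).

-0.66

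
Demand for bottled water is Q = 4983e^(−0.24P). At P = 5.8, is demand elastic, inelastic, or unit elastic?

Q = 1238.662, dQ/dP = -297.279.
ε = (dQ/dP)(P/Q) ≈ -1.392.
|ε| = 1.39 > 1.

elastic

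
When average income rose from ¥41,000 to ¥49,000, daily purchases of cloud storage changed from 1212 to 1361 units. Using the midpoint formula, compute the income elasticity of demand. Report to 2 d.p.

0.65

ΔQ = 149, ΔI = 8000. Midpoints: Ī = 45,000, Q̄ = 1286.5.
ε_I = (ΔQ/ΔI)(Ī/Q̄) = (149/8000)(45000/1286.5).
ε_I > 0, so the good is normal.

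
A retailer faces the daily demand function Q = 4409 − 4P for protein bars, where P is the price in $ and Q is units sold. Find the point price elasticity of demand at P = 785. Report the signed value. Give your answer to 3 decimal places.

-2.474

At P = 785, Q = 1269.
dQ/dP = −4.
ε = (dQ/dP)(P/Q) = (-4)(785/1269).
|ε| > 1, so demand is elastic at this price.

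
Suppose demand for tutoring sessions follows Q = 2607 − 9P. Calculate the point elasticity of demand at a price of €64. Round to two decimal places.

At P = 64, Q = 2031.
dQ/dP = −9.
ε = (dQ/dP)(P/Q) = (-9)(64/2031).
|ε| < 1, so demand is inelastic at this price.

-0.28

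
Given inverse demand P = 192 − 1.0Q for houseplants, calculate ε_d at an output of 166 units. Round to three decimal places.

At Q = 166, P = 192 − 1.0(166) = 26.00.
dP/dQ = −1.0, so dQ/dP = 1/(−1.0) = -1.000.
ε = (dQ/dP)(P/Q) = (-1.000)(26.00/166).

-0.157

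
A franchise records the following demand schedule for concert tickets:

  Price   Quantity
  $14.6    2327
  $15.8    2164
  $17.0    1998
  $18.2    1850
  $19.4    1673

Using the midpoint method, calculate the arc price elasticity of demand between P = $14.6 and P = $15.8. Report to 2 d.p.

At P = 14.6, Q = 2327; at P = 15.8, Q = 2164.
ΔQ = -163, ΔP = 1.2. Midpoints: P̄ = 15.20, Q̄ = 2245.5.
ε = (ΔQ/ΔP)(P̄/Q̄) = (-163/1.2)(15.20/2245.5).

-0.92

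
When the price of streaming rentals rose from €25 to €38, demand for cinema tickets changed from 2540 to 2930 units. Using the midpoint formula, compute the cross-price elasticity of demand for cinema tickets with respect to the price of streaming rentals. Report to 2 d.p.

ΔQ_x = 2930 − 2540 = 390; ΔP_y = 38 − 25 = 13.
Midpoints: P̄_y = 31.50, Q̄_x = 2735.0.
ε_xy = (ΔQ_x/ΔP_y)(P̄_y/Q̄_x) = (390/13)(31.50/2735.0).

0.35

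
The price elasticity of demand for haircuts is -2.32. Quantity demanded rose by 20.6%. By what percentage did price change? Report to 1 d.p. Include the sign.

-8.9%

%ΔP ≈ %ΔQ / ε = (20.6%)/(-2.32) = -8.88%.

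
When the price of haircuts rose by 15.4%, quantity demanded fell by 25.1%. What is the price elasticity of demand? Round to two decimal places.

-1.63

ε = %ΔQ / %ΔP = (-25.1)/(15.4) = -1.630.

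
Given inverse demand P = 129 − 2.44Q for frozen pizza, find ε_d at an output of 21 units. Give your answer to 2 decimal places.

-1.52

At Q = 21, P = 129 − 2.44(21) = 77.76.
dP/dQ = −2.44, so dQ/dP = 1/(−2.44) = -0.410.
ε = (dQ/dP)(P/Q) = (-0.410)(77.76/21).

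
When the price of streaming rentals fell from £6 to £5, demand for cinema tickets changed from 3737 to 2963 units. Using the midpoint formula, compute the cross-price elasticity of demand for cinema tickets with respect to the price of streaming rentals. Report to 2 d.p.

1.27

ΔQ_x = 2963 − 3737 = -774; ΔP_y = 5 − 6 = -1.
Midpoints: P̄_y = 5.50, Q̄_x = 3350.0.
ε_xy = (ΔQ_x/ΔP_y)(P̄_y/Q̄_x) = (-774/-1)(5.50/3350.0).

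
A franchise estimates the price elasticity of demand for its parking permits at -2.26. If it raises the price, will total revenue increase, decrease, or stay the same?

decrease

|ε| = 2.26 > 1, so demand is elastic. A price rise therefore reduces total revenue.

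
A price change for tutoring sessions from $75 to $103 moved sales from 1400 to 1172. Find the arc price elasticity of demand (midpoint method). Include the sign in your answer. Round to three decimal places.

-0.564

ΔQ = 1172 − 1400 = -228; ΔP = 103 − 75 = 28.
Midpoints: P̄ = 89.00, Q̄ = 1286.0.
ε = (ΔQ/ΔP)(P̄/Q̄) = (-228/28)(89.00/1286.0).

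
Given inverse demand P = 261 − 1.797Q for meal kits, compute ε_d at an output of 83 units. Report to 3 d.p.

-0.750

At Q = 83, P = 261 − 1.797(83) = 111.85.
dP/dQ = −1.797, so dQ/dP = 1/(−1.797) = -0.556.
ε = (dQ/dP)(P/Q) = (-0.556)(111.85/83).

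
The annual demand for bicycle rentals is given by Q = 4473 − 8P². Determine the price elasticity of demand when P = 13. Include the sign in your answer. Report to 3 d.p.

-0.866

At P = 13, Q = 3121.
dQ/dP = −16P = -208.
ε = (dQ/dP)(P/Q) = (-208)(13/3121).
|ε| < 1, so demand is inelastic at this price.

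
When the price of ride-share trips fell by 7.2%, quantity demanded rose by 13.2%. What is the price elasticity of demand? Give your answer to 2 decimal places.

ε = %ΔQ / %ΔP = (13.2)/(-7.2) = -1.833.

-1.83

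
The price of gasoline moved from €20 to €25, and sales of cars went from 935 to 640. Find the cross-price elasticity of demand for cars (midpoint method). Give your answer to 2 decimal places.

ΔQ_x = 640 − 935 = -295; ΔP_y = 25 − 20 = 5.
Midpoints: P̄_y = 22.50, Q̄_x = 787.5.
ε_xy = (ΔQ_x/ΔP_y)(P̄_y/Q̄_x) = (-295/5)(22.50/787.5).
ε_xy < 0, so the goods are complements.

-1.69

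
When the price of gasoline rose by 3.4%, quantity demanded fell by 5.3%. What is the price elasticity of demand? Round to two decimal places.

-1.56

ε = %ΔQ / %ΔP = (-5.3)/(3.4) = -1.559.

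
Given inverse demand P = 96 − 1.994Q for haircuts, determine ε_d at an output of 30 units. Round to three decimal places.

-0.605

At Q = 30, P = 96 − 1.994(30) = 36.18.
dP/dQ = −1.994, so dQ/dP = 1/(−1.994) = -0.502.
ε = (dQ/dP)(P/Q) = (-0.502)(36.18/30).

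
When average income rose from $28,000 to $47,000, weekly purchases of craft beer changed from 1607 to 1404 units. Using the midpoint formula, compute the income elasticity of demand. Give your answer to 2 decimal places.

-0.27

ΔQ = -203, ΔI = 19000. Midpoints: Ī = 37,500, Q̄ = 1505.5.
ε_I = (ΔQ/ΔI)(Ī/Q̄) = (-203/19000)(37500/1505.5).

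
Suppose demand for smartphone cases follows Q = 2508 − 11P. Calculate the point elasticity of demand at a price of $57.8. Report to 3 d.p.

At P = 57.8, Q = 1872.200.
dQ/dP = −11.
ε = (dQ/dP)(P/Q) = (-11)(57.8/1872.200).

-0.340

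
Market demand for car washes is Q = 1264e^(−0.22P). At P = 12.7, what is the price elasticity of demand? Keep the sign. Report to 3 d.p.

-2.794

At P = 12.7, Q = 77.326.
dQ/dP = −0.22·1264e^(−0.22P) = −0.22Q = -17.012.
ε = (dQ/dP)(P/Q) = (-17.012)(12.7/77.326).
|ε| > 1, so demand is elastic at this price.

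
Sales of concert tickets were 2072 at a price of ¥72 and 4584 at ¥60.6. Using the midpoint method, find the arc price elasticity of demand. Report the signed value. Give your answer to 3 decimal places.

ΔQ = 4584 − 2072 = 2512; ΔP = 60.6 − 72 = -11.4.
Midpoints: P̄ = 66.30, Q̄ = 3328.0.
ε = (ΔQ/ΔP)(P̄/Q̄) = (2512/-11.4)(66.30/3328.0).

-4.390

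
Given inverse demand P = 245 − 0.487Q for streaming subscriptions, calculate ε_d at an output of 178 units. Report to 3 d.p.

-1.826

At Q = 178, P = 245 − 0.487(178) = 158.31.
dP/dQ = −0.487, so dQ/dP = 1/(−0.487) = -2.053.
ε = (dQ/dP)(P/Q) = (-2.053)(158.31/178).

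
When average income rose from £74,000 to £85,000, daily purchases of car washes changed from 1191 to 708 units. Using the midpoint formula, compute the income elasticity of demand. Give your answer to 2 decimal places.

ΔQ = -483, ΔI = 11000. Midpoints: Ī = 79,500, Q̄ = 949.5.
ε_I = (ΔQ/ΔI)(Ī/Q̄) = (-483/11000)(79500/949.5).
ε_I < 0, so the good is inferior.

-3.68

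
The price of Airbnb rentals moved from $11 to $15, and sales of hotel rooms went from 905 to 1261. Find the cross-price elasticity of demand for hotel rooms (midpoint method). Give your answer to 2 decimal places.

1.07

ΔQ_x = 1261 − 905 = 356; ΔP_y = 15 − 11 = 4.
Midpoints: P̄_y = 13.00, Q̄_x = 1083.0.
ε_xy = (ΔQ_x/ΔP_y)(P̄_y/Q̄_x) = (356/4)(13.00/1083.0).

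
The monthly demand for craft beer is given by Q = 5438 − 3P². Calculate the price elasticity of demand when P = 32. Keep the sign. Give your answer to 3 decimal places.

-2.597

At P = 32, Q = 2366.
dQ/dP = −6P = -192.
ε = (dQ/dP)(P/Q) = (-192)(32/2366).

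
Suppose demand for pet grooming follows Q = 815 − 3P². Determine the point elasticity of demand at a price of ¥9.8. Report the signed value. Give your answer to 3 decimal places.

At P = 9.8, Q = 526.880.
dQ/dP = −6P = -58.800.
ε = (dQ/dP)(P/Q) = (-58.800)(9.8/526.880).

-1.094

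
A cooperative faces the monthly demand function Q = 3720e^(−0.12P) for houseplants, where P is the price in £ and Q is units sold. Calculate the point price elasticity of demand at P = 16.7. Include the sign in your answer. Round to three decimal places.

At P = 16.7, Q = 501.437.
dQ/dP = −0.12·3720e^(−0.12P) = −0.12Q = -60.172.
ε = (dQ/dP)(P/Q) = (-60.172)(16.7/501.437).

-2.004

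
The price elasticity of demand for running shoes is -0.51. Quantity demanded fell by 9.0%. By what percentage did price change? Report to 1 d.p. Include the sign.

17.6%

%ΔP ≈ %ΔQ / ε = (-9.0%)/(-0.51) = 17.65%.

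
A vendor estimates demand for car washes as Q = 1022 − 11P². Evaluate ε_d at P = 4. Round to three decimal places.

-0.416

At P = 4, Q = 846.
dQ/dP = −22P = -88.
ε = (dQ/dP)(P/Q) = (-88)(4/846).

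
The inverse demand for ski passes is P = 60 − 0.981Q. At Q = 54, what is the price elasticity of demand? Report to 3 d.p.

-0.133

At Q = 54, P = 60 − 0.981(54) = 7.03.
dP/dQ = −0.981, so dQ/dP = 1/(−0.981) = -1.019.
ε = (dQ/dP)(P/Q) = (-1.019)(7.03/54).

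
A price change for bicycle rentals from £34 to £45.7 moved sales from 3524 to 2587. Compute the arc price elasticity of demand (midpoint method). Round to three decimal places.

ΔQ = 2587 − 3524 = -937; ΔP = 45.7 − 34 = 11.7.
Midpoints: P̄ = 39.85, Q̄ = 3055.5.
ε = (ΔQ/ΔP)(P̄/Q̄) = (-937/11.7)(39.85/3055.5).

-1.044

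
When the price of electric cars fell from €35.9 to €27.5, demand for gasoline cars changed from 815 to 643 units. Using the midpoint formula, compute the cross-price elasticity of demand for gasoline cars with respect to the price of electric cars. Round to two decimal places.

0.89

ΔQ_x = 643 − 815 = -172; ΔP_y = 27.5 − 35.9 = -8.4.
Midpoints: P̄_y = 31.70, Q̄_x = 729.0.
ε_xy = (ΔQ_x/ΔP_y)(P̄_y/Q̄_x) = (-172/-8.4)(31.70/729.0).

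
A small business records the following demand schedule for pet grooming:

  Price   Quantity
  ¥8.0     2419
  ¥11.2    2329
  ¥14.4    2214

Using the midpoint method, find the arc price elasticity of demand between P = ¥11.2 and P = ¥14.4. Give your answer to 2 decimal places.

-0.20

At P = 11.2, Q = 2329; at P = 14.4, Q = 2214.
ΔQ = -115, ΔP = 3.2. Midpoints: P̄ = 12.80, Q̄ = 2271.5.
ε = (ΔQ/ΔP)(P̄/Q̄) = (-115/3.2)(12.80/2271.5).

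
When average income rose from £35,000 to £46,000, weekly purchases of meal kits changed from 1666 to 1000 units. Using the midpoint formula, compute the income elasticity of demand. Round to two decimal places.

ΔQ = -666, ΔI = 11000. Midpoints: Ī = 40,500, Q̄ = 1333.0.
ε_I = (ΔQ/ΔI)(Ī/Q̄) = (-666/11000)(40500/1333.0).

-1.84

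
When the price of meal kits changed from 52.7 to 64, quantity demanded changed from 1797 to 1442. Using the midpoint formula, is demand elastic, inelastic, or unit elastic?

elastic

Arc ε ≈ -1.132.
|ε| = 1.13 > 1.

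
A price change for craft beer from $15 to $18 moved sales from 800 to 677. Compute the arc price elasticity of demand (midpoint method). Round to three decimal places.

-0.916

ΔQ = 677 − 800 = -123; ΔP = 18 − 15 = 3.
Midpoints: P̄ = 16.50, Q̄ = 738.5.
ε = (ΔQ/ΔP)(P̄/Q̄) = (-123/3)(16.50/738.5).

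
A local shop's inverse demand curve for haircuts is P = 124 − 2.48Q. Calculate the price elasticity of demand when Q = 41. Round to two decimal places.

At Q = 41, P = 124 − 2.48(41) = 22.32.
dP/dQ = −2.48, so dQ/dP = 1/(−2.48) = -0.403.
ε = (dQ/dP)(P/Q) = (-0.403)(22.32/41).

-0.22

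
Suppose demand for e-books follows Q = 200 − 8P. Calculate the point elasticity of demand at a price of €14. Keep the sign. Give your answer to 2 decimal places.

-1.27

At P = 14, Q = 88.
dQ/dP = −8.
ε = (dQ/dP)(P/Q) = (-8)(14/88).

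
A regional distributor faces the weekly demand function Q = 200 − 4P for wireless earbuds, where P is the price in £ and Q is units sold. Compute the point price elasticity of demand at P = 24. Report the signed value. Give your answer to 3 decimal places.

At P = 24, Q = 104.
dQ/dP = −4.
ε = (dQ/dP)(P/Q) = (-4)(24/104).
|ε| < 1, so demand is inelastic at this price.

-0.923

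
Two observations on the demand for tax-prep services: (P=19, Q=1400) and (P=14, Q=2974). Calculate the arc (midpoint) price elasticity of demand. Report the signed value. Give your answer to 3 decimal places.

-2.375

ΔQ = 2974 − 1400 = 1574; ΔP = 14 − 19 = -5.
Midpoints: P̄ = 16.50, Q̄ = 2187.0.
ε = (ΔQ/ΔP)(P̄/Q̄) = (1574/-5)(16.50/2187.0).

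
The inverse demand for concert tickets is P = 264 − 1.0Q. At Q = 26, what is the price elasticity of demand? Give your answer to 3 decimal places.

-9.154

At Q = 26, P = 264 − 1.0(26) = 238.00.
dP/dQ = −1.0, so dQ/dP = 1/(−1.0) = -1.000.
ε = (dQ/dP)(P/Q) = (-1.000)(238.00/26).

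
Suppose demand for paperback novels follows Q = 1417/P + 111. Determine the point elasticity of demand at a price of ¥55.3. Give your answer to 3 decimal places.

At P = 55.3, Q = 136.624.
dQ/dP = −1417/P² = -0.463.
ε = (dQ/dP)(P/Q) = (-0.463)(55.3/136.624).
|ε| < 1, so demand is inelastic at this price.

-0.188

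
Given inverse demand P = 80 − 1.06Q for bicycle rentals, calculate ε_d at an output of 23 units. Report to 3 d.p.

-2.281

At Q = 23, P = 80 − 1.06(23) = 55.62.
dP/dQ = −1.06, so dQ/dP = 1/(−1.06) = -0.943.
ε = (dQ/dP)(P/Q) = (-0.943)(55.62/23).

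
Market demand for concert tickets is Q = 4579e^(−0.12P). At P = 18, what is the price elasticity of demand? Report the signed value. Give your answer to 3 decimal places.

-2.160

At P = 18, Q = 528.074.
dQ/dP = −0.12·4579e^(−0.12P) = −0.12Q = -63.369.
ε = (dQ/dP)(P/Q) = (-63.369)(18/528.074).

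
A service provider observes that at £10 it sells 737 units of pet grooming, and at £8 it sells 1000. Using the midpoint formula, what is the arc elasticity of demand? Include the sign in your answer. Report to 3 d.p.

ΔQ = 1000 − 737 = 263; ΔP = 8 − 10 = -2.
Midpoints: P̄ = 9.00, Q̄ = 868.5.
ε = (ΔQ/ΔP)(P̄/Q̄) = (263/-2)(9.00/868.5).

-1.363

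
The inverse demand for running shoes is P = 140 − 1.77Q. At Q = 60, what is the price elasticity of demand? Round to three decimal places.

-0.318

At Q = 60, P = 140 − 1.77(60) = 33.80.
dP/dQ = −1.77, so dQ/dP = 1/(−1.77) = -0.565.
ε = (dQ/dP)(P/Q) = (-0.565)(33.80/60).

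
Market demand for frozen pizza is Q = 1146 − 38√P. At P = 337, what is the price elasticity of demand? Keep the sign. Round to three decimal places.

-0.778

At P = 337, Q = 448.413.
dQ/dP = −38/(2√P) = -1.035.
ε = (dQ/dP)(P/Q) = (-1.035)(337/448.413).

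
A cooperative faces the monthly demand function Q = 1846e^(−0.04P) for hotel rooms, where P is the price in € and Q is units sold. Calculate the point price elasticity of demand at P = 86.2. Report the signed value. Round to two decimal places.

-3.45

At P = 86.2, Q = 58.720.
dQ/dP = −0.04·1846e^(−0.04P) = −0.04Q = -2.349.
ε = (dQ/dP)(P/Q) = (-2.349)(86.2/58.720).
|ε| > 1, so demand is elastic at this price.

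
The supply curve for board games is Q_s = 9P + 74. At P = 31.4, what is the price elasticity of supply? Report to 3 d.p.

0.792

At P = 31.4, Q_s = 356.60.
dQ_s/dP = 9.
ε_s = (dQ_s/dP)(P/Q_s) = (9)(31.4/356.60).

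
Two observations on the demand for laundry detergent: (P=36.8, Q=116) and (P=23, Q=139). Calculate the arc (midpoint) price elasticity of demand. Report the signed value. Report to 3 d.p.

-0.391

ΔQ = 139 − 116 = 23; ΔP = 23 − 36.8 = -13.8.
Midpoints: P̄ = 29.90, Q̄ = 127.5.
ε = (ΔQ/ΔP)(P̄/Q̄) = (23/-13.8)(29.90/127.5).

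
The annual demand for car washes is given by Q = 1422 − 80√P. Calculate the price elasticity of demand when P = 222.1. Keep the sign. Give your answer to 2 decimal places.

-2.59

At P = 222.1, Q = 229.758.
dQ/dP = −80/(2√P) = -2.684.
ε = (dQ/dP)(P/Q) = (-2.684)(222.1/229.758).
|ε| > 1, so demand is elastic at this price.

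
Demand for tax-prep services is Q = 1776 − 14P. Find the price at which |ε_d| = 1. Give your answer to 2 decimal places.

63.43

For linear demand Q = a − bP, ε = −bP/(a − bP). |ε| = 1 when bP = a − bP, i.e. P = a/(2b).
P = 1776/(2·14) = 1776/28 = 63.4286.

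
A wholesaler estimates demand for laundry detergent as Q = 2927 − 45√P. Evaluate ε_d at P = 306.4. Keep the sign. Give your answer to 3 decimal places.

-0.184

At P = 306.4, Q = 2139.307.
dQ/dP = −45/(2√P) = -1.285.
ε = (dQ/dP)(P/Q) = (-1.285)(306.4/2139.307).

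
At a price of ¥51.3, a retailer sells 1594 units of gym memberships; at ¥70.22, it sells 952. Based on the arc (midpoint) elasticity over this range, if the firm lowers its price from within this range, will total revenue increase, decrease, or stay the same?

increase

Arc ε = (-642/18.92)(60.76/1273.0) ≈ -1.620.
|ε| = 1.62 > 1, so demand is elastic. A price cut therefore raises total revenue.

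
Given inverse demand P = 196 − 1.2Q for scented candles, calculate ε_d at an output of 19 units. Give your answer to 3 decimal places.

-7.596

At Q = 19, P = 196 − 1.2(19) = 173.20.
dP/dQ = −1.2, so dQ/dP = 1/(−1.2) = -0.833.
ε = (dQ/dP)(P/Q) = (-0.833)(173.20/19).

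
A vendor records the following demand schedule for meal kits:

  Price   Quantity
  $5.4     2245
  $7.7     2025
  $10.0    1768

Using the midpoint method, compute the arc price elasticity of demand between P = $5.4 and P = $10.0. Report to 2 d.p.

At P = 5.4, Q = 2245; at P = 10.0, Q = 1768.
ΔQ = -477, ΔP = 4.6. Midpoints: P̄ = 7.70, Q̄ = 2006.5.
ε = (ΔQ/ΔP)(P̄/Q̄) = (-477/4.6)(7.70/2006.5).

-0.40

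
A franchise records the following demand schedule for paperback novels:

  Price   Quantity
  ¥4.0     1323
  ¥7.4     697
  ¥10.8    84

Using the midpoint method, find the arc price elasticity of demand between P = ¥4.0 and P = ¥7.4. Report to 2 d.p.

At P = 4.0, Q = 1323; at P = 7.4, Q = 697.
ΔQ = -626, ΔP = 3.4. Midpoints: P̄ = 5.70, Q̄ = 1010.0.
ε = (ΔQ/ΔP)(P̄/Q̄) = (-626/3.4)(5.70/1010.0).

-1.04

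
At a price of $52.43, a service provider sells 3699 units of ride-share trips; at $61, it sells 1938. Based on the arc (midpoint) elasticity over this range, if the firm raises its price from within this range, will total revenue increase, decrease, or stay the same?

Arc ε = (-1761/8.57)(56.72/2818.5) ≈ -4.135.
|ε| = 4.13 > 1, so demand is elastic. A price rise therefore reduces total revenue.

decrease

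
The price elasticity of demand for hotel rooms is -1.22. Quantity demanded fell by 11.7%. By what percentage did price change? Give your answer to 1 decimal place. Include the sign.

9.6%

%ΔP ≈ %ΔQ / ε = (-11.7%)/(-1.22) = 9.59%.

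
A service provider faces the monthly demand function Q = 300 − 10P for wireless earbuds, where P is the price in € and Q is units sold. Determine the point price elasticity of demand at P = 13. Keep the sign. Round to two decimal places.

At P = 13, Q = 170.
dQ/dP = −10.
ε = (dQ/dP)(P/Q) = (-10)(13/170).

-0.76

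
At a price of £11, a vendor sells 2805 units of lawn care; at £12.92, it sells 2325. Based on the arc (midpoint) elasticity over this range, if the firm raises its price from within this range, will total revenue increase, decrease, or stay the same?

Arc ε = (-480/1.92)(11.96/2565.0) ≈ -1.166.
|ε| = 1.17 > 1, so demand is elastic. A price rise therefore reduces total revenue.

decrease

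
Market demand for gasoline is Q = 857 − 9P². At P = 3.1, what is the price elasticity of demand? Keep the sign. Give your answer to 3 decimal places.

-0.225

At P = 3.1, Q = 770.510.
dQ/dP = −18P = -55.800.
ε = (dQ/dP)(P/Q) = (-55.800)(3.1/770.510).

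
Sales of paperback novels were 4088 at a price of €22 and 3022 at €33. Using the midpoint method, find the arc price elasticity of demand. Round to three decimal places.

-0.750

ΔQ = 3022 − 4088 = -1066; ΔP = 33 − 22 = 11.
Midpoints: P̄ = 27.50, Q̄ = 3555.0.
ε = (ΔQ/ΔP)(P̄/Q̄) = (-1066/11)(27.50/3555.0).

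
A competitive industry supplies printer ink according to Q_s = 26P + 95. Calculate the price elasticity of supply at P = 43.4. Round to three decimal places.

0.922

At P = 43.4, Q_s = 1223.40.
dQ_s/dP = 26.
ε_s = (dQ_s/dP)(P/Q_s) = (26)(43.4/1223.40).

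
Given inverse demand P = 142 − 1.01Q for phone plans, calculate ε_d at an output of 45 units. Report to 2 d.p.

-2.12

At Q = 45, P = 142 − 1.01(45) = 96.55.
dP/dQ = −1.01, so dQ/dP = 1/(−1.01) = -0.990.
ε = (dQ/dP)(P/Q) = (-0.990)(96.55/45).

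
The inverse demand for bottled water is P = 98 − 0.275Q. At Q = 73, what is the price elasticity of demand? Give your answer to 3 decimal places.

-3.882

At Q = 73, P = 98 − 0.275(73) = 77.92.
dP/dQ = −0.275, so dQ/dP = 1/(−0.275) = -3.636.
ε = (dQ/dP)(P/Q) = (-3.636)(77.92/73).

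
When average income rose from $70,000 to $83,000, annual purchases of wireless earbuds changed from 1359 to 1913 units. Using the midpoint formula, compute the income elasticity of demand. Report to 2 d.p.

1.99

ΔQ = 554, ΔI = 13000. Midpoints: Ī = 76,500, Q̄ = 1636.0.
ε_I = (ΔQ/ΔI)(Ī/Q̄) = (554/13000)(76500/1636.0).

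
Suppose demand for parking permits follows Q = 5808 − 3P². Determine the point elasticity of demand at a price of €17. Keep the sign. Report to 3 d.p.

-0.351

At P = 17, Q = 4941.
dQ/dP = −6P = -102.
ε = (dQ/dP)(P/Q) = (-102)(17/4941).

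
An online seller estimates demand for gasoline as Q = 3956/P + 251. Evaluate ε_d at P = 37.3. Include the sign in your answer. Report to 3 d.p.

At P = 37.3, Q = 357.059.
dQ/dP = −3956/P² = -2.843.
ε = (dQ/dP)(P/Q) = (-2.843)(37.3/357.059).
|ε| < 1, so demand is inelastic at this price.

-0.297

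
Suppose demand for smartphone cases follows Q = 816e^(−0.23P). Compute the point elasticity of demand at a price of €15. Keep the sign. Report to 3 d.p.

At P = 15, Q = 25.904.
dQ/dP = −0.23·816e^(−0.23P) = −0.23Q = -5.958.
ε = (dQ/dP)(P/Q) = (-5.958)(15/25.904).
|ε| > 1, so demand is elastic at this price.

-3.450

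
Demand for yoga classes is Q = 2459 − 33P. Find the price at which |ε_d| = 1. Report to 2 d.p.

For linear demand Q = a − bP, ε = −bP/(a − bP). |ε| = 1 when bP = a − bP, i.e. P = a/(2b).
P = 2459/(2·33) = 2459/66 = 37.2576.

37.26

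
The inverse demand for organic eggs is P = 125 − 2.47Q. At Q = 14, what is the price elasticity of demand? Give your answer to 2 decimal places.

At Q = 14, P = 125 − 2.47(14) = 90.42.
dP/dQ = −2.47, so dQ/dP = 1/(−2.47) = -0.405.
ε = (dQ/dP)(P/Q) = (-0.405)(90.42/14).

-2.61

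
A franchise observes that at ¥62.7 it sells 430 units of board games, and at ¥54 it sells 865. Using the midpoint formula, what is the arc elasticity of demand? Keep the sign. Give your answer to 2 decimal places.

-4.51

ΔQ = 865 − 430 = 435; ΔP = 54 − 62.7 = -8.7.
Midpoints: P̄ = 58.35, Q̄ = 647.5.
ε = (ΔQ/ΔP)(P̄/Q̄) = (435/-8.7)(58.35/647.5).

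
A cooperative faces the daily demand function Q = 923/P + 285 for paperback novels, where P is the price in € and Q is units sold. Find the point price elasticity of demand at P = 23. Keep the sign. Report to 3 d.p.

-0.123

At P = 23, Q = 325.130.
dQ/dP = −923/P² = -1.745.
ε = (dQ/dP)(P/Q) = (-1.745)(23/325.130).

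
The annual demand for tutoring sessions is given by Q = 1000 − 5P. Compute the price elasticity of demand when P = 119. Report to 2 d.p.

-1.47

At P = 119, Q = 405.
dQ/dP = −5.
ε = (dQ/dP)(P/Q) = (-5)(119/405).
|ε| > 1, so demand is elastic at this price.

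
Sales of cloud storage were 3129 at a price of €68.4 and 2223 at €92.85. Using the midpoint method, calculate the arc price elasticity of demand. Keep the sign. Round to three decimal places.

ΔQ = 2223 − 3129 = -906; ΔP = 92.85 − 68.4 = 24.45.
Midpoints: P̄ = 80.62, Q̄ = 2676.0.
ε = (ΔQ/ΔP)(P̄/Q̄) = (-906/24.45)(80.62/2676.0).

-1.116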